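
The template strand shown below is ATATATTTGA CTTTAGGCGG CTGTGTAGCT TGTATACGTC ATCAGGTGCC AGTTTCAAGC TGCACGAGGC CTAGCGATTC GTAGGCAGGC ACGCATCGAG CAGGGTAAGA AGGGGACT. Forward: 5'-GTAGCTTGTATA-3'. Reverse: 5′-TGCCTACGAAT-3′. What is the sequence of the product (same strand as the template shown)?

5'-GTAGCTTGTATACGTCATCAGGTGCCAGTTTCAAGCTGCACGAGGCCTAGCGATTCGTAGGCA-3'

Scanning the template, GTAGCTTGTATA occurs at positions 25–36; this primer anneals to the bottom strand there with its 3' end pointing downstream.
Reverse complement of the reverse primer: ATTCGTAGGCA. This occurs on the top strand at positions 77–87.
The product is the template from position 25 through 87 (63 bp).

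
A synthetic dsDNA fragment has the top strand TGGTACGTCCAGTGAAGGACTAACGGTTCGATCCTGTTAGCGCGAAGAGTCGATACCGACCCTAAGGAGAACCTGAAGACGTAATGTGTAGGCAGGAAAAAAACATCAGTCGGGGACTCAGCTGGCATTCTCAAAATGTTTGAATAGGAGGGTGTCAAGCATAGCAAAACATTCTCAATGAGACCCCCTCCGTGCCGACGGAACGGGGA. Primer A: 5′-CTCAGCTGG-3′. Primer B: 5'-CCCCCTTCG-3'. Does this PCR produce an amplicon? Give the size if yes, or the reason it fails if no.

Primer B (CCCCCTTCG) does not match the top strand, and its reverse complement CGAAGGGGG does not match either.
With no annealing site for primer B, no amplification occurs.

No product — primer B has no binding site in the template.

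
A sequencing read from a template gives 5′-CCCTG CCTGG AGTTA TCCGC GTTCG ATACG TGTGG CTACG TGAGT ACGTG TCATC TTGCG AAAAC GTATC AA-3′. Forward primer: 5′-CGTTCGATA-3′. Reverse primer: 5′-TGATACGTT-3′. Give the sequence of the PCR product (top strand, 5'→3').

5'-CGTTCGATACGTGTGGCTACGTGAGTACGTGTCATCTTGCGAAAACGTATCA-3'

Scanning the template, CGTTCGATA occurs at positions 20–28; this primer anneals to the bottom strand there with its 3' end pointing downstream.
The reverse primer's reverse complement is AACGTATCA, which matches the template at positions 63–71.
The product is the template from position 20 through 71 (52 bp).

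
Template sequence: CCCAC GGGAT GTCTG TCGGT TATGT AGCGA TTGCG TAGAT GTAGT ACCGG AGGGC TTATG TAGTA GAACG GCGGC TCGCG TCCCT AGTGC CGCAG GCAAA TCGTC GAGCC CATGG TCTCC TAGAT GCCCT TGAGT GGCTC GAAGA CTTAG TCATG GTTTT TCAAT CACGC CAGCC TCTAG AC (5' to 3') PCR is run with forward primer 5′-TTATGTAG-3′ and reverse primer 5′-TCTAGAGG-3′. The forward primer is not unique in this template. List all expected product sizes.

The forward primer TTATGTAG matches the top strand at positions 20–27, 56–63.
The reverse primer's reverse complement is CCTCTAGA, matching at positions 174–181.
Each forward site pairs with the reverse site to give a product ending at position 181: sizes 162, 126 bp.

162 bp, 126 bp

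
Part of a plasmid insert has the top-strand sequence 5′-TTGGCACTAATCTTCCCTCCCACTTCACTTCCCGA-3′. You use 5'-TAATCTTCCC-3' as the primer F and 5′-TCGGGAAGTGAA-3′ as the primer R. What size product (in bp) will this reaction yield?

Forward primer TAATCTTCCC is found on the top strand at positions 8–17.
Taking the reverse complement of TCGGGAAGTGAA gives TTCACTTCCCGA, found at positions 24–35 on the template; the primer anneals here to the top strand with its 3' end pointing upstream.
Product length = (reverse-primer end) − (forward-primer start) + 1 = 35 − 8 + 1 = 28 bp.

28 bp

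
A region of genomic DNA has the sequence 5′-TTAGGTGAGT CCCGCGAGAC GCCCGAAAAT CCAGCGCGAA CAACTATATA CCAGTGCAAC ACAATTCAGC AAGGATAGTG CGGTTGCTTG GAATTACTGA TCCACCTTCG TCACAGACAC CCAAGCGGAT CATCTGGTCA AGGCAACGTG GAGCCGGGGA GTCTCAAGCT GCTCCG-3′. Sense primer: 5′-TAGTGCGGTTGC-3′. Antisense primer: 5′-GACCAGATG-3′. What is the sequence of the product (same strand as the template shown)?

Scanning the template, TAGTGCGGTTGC occurs at positions 76–87; this primer anneals to the bottom strand there with its 3' end pointing downstream.
The reverse primer's reverse complement is CATCTGGTC, which matches the template at positions 131–139.
The product is the template from position 76 through 139 (64 bp).

5'-TAGTGCGGTTGCTTGGAATTACTGATCCACCTTCGTCACAGACACCCAAGCGGATCATCTGGTC-3'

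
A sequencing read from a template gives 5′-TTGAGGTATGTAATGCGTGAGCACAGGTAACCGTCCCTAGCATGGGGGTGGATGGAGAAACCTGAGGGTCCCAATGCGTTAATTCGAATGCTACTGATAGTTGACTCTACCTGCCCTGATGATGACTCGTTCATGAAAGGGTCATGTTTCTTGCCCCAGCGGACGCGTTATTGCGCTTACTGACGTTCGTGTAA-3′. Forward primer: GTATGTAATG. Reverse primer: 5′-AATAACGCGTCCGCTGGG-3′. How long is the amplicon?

167 bp

Forward primer GTATGTAATG is found on the top strand at positions 6–15.
Taking the reverse complement of AATAACGCGTCCGCTGGG gives CCCAGCGGACGCGTTATT, found at positions 155–172 on the template; the primer anneals here to the top strand with its 3' end pointing upstream.
Amplicon spans positions 6–172: 167 bp.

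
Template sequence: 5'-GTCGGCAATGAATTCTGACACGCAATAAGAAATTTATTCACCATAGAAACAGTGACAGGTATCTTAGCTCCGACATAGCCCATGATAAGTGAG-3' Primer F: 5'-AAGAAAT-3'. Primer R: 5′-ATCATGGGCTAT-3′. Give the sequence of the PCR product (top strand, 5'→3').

5'-AAGAAATTTATTCACCATAGAAACAGTGACAGGTATCTTAGCTCCGACATAGCCCATGAT-3'

Forward primer AAGAAAT is found on the top strand at positions 27–33.
Taking the reverse complement of ATCATGGGCTAT gives ATAGCCCATGAT, found at positions 75–86 on the template; the primer anneals here to the top strand with its 3' end pointing upstream.
The product is the template from position 27 through 86 (60 bp).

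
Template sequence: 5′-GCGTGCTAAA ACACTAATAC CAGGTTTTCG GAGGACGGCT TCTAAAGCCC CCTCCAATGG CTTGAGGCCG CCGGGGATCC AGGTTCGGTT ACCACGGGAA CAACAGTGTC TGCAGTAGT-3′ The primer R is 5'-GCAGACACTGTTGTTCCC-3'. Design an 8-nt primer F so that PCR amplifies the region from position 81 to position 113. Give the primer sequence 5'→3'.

The reverse primer's reverse complement GGGAACAACAGTGTCTGC matches the template at positions 96–113; the product starts at position 81.
The forward primer is identical to the top strand over positions 81–88: AGGTTCGG.

5'-AGGTTCGG-3'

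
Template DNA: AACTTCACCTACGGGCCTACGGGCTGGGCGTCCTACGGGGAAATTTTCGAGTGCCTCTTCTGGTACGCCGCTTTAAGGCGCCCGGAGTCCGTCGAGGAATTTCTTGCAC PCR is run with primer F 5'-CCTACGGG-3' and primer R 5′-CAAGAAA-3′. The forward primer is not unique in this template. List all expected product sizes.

The forward primer CCTACGGG matches the top strand at positions 8–15, 16–23, 32–39.
The reverse primer's reverse complement is TTTCTTG, matching at positions 100–106.
Each forward site pairs with the reverse site to give a product ending at position 106: sizes 99, 91, 75 bp.

99 bp, 91 bp, 75 bp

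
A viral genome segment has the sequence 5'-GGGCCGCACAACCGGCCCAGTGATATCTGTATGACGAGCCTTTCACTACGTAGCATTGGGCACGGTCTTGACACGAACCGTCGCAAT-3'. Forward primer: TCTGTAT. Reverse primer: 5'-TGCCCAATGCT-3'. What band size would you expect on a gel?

Forward primer TCTGTAT is found on the top strand at positions 26–32.
Reverse complement of the reverse primer: AGCATTGGGCA. This occurs on the top strand at positions 52–62.
Amplicon spans positions 26–62: 37 bp.

37 bp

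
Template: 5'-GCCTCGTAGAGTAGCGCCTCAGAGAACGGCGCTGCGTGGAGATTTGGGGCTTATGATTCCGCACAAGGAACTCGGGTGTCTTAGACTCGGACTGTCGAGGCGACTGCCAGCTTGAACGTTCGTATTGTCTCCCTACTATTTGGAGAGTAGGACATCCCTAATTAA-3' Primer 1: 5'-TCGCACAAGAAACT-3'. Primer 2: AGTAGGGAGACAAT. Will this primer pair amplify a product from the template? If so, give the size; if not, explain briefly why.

Primer 1 (TCGCACAAGAAACT) does not match the top strand, and its reverse complement AGTTTCTTGTGCGA does not match either.
With no annealing site for primer 1, no amplification occurs.

No product — primer 1 has no binding site in the template.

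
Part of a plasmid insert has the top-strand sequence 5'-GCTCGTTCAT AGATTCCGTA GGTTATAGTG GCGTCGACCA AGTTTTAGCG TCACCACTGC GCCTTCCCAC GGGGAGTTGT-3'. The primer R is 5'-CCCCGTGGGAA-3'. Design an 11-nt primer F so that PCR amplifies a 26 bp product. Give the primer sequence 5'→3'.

5'-CGTCACCACTG-3'

The reverse primer's reverse complement TTCCCACGGGG matches the template at positions 64–74, so the product ends at position 74.
A 26 bp product then starts at position 74 − 26 + 1 = 49.
The forward primer is identical to the top strand there: CGTCACCACTG.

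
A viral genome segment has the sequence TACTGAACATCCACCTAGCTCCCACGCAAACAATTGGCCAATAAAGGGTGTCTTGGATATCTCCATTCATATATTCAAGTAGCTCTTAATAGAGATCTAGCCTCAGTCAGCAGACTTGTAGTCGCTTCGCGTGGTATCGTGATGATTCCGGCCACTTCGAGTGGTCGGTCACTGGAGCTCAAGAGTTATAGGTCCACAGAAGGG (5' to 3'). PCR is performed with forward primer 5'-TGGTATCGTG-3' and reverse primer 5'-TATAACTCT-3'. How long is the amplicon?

59 bp

Scanning the template, TGGTATCGTG occurs at positions 132–141; this primer anneals to the bottom strand there with its 3' end pointing downstream.
The reverse primer's reverse complement is AGAGTTATA, which matches the template at positions 182–190.
The product runs from position 132 to position 190, so its length is 190 − 132 + 1 = 59 bp.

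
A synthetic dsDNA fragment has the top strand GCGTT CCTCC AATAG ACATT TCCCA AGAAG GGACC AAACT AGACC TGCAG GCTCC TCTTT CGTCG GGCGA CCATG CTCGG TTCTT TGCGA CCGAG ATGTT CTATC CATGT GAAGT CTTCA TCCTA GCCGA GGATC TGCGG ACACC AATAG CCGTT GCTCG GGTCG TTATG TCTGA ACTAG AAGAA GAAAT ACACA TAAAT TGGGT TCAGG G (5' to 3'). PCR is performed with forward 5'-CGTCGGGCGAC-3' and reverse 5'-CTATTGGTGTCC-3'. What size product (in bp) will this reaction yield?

The forward primer matches the template at positions 61–71.
Reverse complement of the reverse primer: GGACACCAATAG. This occurs on the top strand at positions 139–150.
Amplicon spans positions 61–150: 90 bp.

90 bp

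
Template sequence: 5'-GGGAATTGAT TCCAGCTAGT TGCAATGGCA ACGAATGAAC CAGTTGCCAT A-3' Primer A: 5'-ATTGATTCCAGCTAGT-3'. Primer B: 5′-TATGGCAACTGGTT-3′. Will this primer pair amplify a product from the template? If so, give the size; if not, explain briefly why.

Yes — a 47 bp product.

Primer A (ATTGATTCCAGCTAGT) matches the top strand at positions 5–20; it acts as a forward primer.
Primer B's reverse complement is AACCAGTTGCCATA, matching the top strand at positions 38–51; it acts as a reverse primer.
The 3' ends face each other across positions 5–51, giving a 47 bp product.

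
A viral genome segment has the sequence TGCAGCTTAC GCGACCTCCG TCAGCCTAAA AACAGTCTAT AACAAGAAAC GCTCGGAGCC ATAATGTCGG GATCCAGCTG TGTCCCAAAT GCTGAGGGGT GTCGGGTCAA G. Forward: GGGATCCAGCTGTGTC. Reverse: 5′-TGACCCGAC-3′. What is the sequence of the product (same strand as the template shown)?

Forward primer GGGATCCAGCTGTGTC is found on the top strand at positions 69–84.
The reverse primer's reverse complement is GTCGGGTCA, which matches the template at positions 101–109.
The product is the template from position 69 through 109 (41 bp).

5'-GGGATCCAGCTGTGTCCCAAATGCTGAGGGGTGTCGGGTCA-3'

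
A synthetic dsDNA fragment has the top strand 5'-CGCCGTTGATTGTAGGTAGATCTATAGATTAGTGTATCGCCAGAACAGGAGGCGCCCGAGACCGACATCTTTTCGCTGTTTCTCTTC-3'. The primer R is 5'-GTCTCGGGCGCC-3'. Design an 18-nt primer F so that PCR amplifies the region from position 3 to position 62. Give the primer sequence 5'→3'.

5'-CCGTTGATTGTAGGTAGA-3'

The reverse primer's reverse complement GGCGCCCGAGAC matches the template at positions 51–62; the product starts at position 3.
The forward primer is identical to the top strand over positions 3–20: CCGTTGATTGTAGGTAGA.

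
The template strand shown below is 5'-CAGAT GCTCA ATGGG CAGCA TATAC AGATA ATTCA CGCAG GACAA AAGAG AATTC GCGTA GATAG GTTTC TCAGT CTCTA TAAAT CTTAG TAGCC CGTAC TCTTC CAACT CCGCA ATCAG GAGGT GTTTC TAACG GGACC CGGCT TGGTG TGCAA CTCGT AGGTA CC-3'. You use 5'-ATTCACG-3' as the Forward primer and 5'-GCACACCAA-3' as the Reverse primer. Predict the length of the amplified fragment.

Scanning the template, ATTCACG occurs at positions 31–37; this primer anneals to the bottom strand there with its 3' end pointing downstream.
Reverse complement of the reverse primer: TTGGTGTGC. This occurs on the top strand at positions 145–153.
The product runs from position 31 to position 153, so its length is 153 − 31 + 1 = 123 bp.

123 bp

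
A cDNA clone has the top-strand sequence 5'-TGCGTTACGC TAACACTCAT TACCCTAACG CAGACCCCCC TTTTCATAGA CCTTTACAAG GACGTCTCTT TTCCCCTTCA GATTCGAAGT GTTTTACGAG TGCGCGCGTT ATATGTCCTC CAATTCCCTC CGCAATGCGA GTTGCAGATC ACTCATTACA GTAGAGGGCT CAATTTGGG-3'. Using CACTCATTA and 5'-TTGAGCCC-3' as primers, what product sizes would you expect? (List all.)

The forward primer CACTCATTA matches the top strand at positions 14–22, 150–158.
The reverse primer's reverse complement is GGGCTCAA, matching at positions 166–173.
Each forward site pairs with the reverse site to give a product ending at position 173: sizes 160, 24 bp.

160 bp, 24 bp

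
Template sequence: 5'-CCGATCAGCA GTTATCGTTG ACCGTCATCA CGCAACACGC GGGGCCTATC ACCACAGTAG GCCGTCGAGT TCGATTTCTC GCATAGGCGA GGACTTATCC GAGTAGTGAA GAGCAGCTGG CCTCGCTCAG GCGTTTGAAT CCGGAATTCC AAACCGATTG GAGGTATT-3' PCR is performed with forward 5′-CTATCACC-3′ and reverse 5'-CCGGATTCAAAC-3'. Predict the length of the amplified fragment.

99 bp

The forward primer matches the template at positions 46–53.
The reverse primer's reverse complement is GTTTGAATCCGG, which matches the template at positions 133–144.
Product length = (reverse-primer end) − (forward-primer start) + 1 = 144 − 46 + 1 = 99 bp.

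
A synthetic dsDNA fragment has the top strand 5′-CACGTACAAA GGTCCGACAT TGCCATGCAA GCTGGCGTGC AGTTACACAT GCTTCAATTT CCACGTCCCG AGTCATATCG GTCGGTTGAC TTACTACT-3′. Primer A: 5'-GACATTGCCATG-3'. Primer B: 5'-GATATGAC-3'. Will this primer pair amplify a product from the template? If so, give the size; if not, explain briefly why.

Primer A (GACATTGCCATG) matches the top strand at positions 16–27; it acts as a forward primer.
Primer B's reverse complement is GTCATATC, matching the top strand at positions 72–79; it acts as a reverse primer.
The 3' ends face each other across positions 16–79, giving a 64 bp product.

Yes — a 64 bp product.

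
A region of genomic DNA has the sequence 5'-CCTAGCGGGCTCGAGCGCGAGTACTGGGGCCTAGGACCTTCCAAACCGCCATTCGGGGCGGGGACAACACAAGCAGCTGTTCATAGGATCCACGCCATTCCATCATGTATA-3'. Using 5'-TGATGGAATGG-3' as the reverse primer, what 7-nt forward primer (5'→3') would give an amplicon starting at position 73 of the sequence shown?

The reverse primer's reverse complement CCATTCCATCA matches the template at positions 95–105; the product starts at position 73.
The forward primer is identical to the top strand over positions 73–79: GCAGCTG.

5'-GCAGCTG-3'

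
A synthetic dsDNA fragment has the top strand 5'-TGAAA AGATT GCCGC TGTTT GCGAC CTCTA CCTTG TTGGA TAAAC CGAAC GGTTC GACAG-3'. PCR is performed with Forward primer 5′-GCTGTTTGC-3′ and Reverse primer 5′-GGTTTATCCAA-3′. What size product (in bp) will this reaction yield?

33 bp

Forward primer GCTGTTTGC is found on the top strand at positions 14–22.
The reverse primer's reverse complement is TTGGATAAACC, which matches the template at positions 36–46.
Amplicon spans positions 14–46: 33 bp.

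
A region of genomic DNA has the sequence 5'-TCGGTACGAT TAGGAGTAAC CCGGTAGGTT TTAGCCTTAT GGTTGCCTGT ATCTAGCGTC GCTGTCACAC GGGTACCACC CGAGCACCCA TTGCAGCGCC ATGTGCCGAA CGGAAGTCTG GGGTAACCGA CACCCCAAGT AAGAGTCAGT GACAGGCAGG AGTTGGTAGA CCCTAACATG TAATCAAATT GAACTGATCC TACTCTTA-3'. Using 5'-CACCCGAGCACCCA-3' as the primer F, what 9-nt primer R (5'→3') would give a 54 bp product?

The forward primer binds at positions 77–90, so a 54 bp product ends at position 77 + 54 − 1 = 130.
The reverse primer anneals to the top strand over positions 122–130, i.e. to GGTAACCGA.
Its sequence written 5'→3' is the reverse complement: TCGGTTACC.

5'-TCGGTTACC-3'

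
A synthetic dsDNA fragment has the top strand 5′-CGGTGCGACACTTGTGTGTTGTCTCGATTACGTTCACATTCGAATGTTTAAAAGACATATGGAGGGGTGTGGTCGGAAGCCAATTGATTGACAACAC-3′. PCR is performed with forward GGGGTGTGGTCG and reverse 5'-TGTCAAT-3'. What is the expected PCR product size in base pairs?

Scanning the template, GGGGTGTGGTCG occurs at positions 64–75; this primer anneals to the bottom strand there with its 3' end pointing downstream.
The reverse primer's reverse complement is ATTGACA, which matches the template at positions 87–93.
Amplicon spans positions 64–93: 30 bp.

30 bp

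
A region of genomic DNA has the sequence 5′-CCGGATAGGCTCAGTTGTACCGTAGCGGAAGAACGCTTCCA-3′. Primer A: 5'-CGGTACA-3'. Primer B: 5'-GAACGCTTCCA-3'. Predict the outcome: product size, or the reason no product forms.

Primer A (CGGTACA) has reverse complement TGTACCG, which matches the top strand at positions 16–22; primer A anneals to the top strand there with its 3' end pointing upstream toward position 16.
Primer B (GAACGCTTCCA) matches the top strand directly at positions 31–41; it anneals to the bottom strand with its 3' end pointing downstream toward position 41.
The 3' ends diverge (primer A extends toward position 1, primer B toward position 41), so the primers never converge on a shared product.

No product — the primers' 3' ends point away from each other.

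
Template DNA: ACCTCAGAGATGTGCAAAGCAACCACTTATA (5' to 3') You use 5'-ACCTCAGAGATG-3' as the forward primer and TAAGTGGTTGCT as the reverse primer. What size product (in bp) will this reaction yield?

29 bp

The forward primer matches the template at positions 1–12.
Reverse complement of the reverse primer: AGCAACCACTTA. This occurs on the top strand at positions 18–29.
Product length = (reverse-primer end) − (forward-primer start) + 1 = 29 − 1 + 1 = 29 bp.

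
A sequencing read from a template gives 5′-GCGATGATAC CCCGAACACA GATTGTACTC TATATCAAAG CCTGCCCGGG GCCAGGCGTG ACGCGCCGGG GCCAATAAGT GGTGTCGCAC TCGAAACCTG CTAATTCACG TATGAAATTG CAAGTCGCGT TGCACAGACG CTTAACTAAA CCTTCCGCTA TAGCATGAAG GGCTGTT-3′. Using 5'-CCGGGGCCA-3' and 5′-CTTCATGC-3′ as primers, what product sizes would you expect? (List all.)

The forward primer CCGGGGCCA matches the top strand at positions 46–54, 66–74.
The reverse primer's reverse complement is GCATGAAG, matching at positions 163–170.
Each forward site pairs with the reverse site to give a product ending at position 170: sizes 125, 105 bp.

125 bp, 105 bp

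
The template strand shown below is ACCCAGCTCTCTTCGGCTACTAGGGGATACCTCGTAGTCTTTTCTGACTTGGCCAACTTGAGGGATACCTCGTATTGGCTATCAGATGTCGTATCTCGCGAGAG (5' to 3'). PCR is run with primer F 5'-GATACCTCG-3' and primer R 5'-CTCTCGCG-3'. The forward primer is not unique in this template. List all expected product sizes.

79 bp, 41 bp

The forward primer GATACCTCG matches the top strand at positions 26–34, 64–72.
The reverse primer's reverse complement is CGCGAGAG, matching at positions 97–104.
Each forward site pairs with the reverse site to give a product ending at position 104: sizes 79, 41 bp.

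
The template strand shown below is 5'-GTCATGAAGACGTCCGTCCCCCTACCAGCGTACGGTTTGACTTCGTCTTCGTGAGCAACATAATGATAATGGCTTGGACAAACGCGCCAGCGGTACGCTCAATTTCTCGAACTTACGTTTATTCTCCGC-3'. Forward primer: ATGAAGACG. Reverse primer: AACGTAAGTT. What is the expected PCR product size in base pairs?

116 bp

Scanning the template, ATGAAGACG occurs at positions 4–12; this primer anneals to the bottom strand there with its 3' end pointing downstream.
The reverse primer's reverse complement is AACTTACGTT, which matches the template at positions 110–119.
Amplicon spans positions 4–119: 116 bp.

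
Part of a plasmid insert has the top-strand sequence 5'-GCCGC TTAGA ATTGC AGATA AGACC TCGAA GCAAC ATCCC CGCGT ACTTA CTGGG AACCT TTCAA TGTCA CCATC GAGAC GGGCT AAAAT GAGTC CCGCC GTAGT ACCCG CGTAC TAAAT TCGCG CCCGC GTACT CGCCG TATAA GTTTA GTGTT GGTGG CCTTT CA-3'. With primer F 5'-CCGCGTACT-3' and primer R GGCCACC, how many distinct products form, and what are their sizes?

Three products: 123 bp, 55 bp, 36 bp

The forward primer CCGCGTACT matches the top strand at positions 40–48, 108–116, 127–135.
The reverse primer's reverse complement is GGTGGCC, matching at positions 156–162.
Each forward site pairs with the reverse site to give a product ending at position 162: sizes 123, 55, 36 bp.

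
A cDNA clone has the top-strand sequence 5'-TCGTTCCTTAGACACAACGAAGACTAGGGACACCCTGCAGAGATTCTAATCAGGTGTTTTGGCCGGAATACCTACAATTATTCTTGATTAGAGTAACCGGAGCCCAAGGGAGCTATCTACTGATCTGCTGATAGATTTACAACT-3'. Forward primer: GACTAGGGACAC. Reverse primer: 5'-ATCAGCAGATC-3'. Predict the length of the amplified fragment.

Forward primer GACTAGGGACAC is found on the top strand at positions 22–33.
Taking the reverse complement of ATCAGCAGATC gives GATCTGCTGAT, found at positions 122–132 on the template; the primer anneals here to the top strand with its 3' end pointing upstream.
Product length = (reverse-primer end) − (forward-primer start) + 1 = 132 − 22 + 1 = 111 bp.

111 bp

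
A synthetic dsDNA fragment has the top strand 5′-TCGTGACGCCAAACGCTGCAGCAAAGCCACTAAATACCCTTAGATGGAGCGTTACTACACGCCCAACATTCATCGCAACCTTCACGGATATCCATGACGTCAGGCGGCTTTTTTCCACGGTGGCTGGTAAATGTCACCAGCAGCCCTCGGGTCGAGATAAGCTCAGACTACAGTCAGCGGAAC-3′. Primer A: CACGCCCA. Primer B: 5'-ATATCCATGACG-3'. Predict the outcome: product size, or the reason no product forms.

No product — both primers anneal to the same strand and extend in the same direction.

Primer A (CACGCCCA) matches the top strand at positions 58–65 (3' end points downstream).
Primer B (ATATCCATGACG) also matches the top strand directly, at positions 88–99 — its reverse complement CGTCATGGATAT is not present.
Both primers anneal to the bottom strand with 3' ends pointing the same way, so neither can prime synthesis back toward the other.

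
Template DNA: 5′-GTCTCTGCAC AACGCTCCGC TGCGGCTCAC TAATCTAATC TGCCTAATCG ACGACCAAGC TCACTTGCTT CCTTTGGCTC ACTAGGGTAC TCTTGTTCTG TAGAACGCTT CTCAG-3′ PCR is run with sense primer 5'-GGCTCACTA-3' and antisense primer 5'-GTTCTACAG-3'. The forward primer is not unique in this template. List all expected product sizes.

83 bp, 31 bp

The forward primer GGCTCACTA matches the top strand at positions 24–32, 76–84.
The reverse primer's reverse complement is CTGTAGAAC, matching at positions 98–106.
Each forward site pairs with the reverse site to give a product ending at position 106: sizes 83, 31 bp.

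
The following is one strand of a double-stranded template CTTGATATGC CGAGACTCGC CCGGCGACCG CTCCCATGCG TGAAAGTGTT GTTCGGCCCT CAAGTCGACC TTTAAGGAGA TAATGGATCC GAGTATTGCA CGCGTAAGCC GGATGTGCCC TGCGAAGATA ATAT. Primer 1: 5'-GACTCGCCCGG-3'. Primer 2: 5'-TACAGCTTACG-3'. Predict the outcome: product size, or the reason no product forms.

No product — primer 2 has no binding site in the template.

Primer 2 (TACAGCTTACG) does not match the top strand, and its reverse complement CGTAAGCTGTA does not match either.
With no annealing site for primer 2, no amplification occurs.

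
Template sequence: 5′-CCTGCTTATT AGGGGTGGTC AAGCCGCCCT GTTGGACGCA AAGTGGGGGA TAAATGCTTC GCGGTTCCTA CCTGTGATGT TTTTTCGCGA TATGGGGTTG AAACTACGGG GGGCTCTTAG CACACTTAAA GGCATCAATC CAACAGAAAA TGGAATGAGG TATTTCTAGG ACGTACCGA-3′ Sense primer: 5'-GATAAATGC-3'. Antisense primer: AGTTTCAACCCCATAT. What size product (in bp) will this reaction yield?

57 bp

Scanning the template, GATAAATGC occurs at positions 49–57; this primer anneals to the bottom strand there with its 3' end pointing downstream.
The reverse primer's reverse complement is ATATGGGGTTGAAACT, which matches the template at positions 90–105.
Amplicon spans positions 49–105: 57 bp.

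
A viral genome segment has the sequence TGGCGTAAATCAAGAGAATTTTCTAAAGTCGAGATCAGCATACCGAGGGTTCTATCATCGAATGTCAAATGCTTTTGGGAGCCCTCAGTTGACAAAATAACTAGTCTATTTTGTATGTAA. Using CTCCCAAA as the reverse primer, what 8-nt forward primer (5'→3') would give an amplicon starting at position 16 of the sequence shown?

5'-GAATTTTC-3'

The reverse primer's reverse complement TTTGGGAG matches the template at positions 74–81; the product starts at position 16.
The forward primer is identical to the top strand over positions 16–23: GAATTTTC.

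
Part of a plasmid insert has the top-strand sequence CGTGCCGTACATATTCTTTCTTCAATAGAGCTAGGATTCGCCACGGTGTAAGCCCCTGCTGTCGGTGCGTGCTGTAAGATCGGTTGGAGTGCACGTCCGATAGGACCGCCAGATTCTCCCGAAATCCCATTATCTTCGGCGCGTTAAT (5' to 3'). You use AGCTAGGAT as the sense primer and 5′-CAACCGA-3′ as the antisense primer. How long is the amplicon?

Scanning the template, AGCTAGGAT occurs at positions 29–37; this primer anneals to the bottom strand there with its 3' end pointing downstream.
The reverse primer's reverse complement is TCGGTTG, which matches the template at positions 80–86.
Product length = (reverse-primer end) − (forward-primer start) + 1 = 86 − 29 + 1 = 58 bp.

58 bp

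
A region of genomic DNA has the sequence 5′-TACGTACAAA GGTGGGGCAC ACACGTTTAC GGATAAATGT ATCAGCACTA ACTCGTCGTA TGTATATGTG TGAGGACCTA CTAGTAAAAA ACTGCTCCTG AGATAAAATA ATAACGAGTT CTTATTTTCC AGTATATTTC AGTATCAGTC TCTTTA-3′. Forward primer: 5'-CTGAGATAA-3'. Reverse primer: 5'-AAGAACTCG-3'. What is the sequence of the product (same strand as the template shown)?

Scanning the template, CTGAGATAA occurs at positions 98–106; this primer anneals to the bottom strand there with its 3' end pointing downstream.
Taking the reverse complement of AAGAACTCG gives CGAGTTCTT, found at positions 115–123 on the template; the primer anneals here to the top strand with its 3' end pointing upstream.
The product is the template from position 98 through 123 (26 bp).

5'-CTGAGATAAAATAATAACGAGTTCTT-3'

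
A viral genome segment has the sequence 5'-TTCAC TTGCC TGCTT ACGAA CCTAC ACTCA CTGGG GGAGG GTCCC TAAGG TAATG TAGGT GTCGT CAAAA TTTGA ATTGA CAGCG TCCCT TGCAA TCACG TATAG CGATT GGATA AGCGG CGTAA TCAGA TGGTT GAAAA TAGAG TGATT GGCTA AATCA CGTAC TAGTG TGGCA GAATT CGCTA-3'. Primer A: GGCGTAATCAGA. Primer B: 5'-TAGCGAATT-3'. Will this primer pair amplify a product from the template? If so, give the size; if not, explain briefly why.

Yes — a 67 bp product.

Primer A (GGCGTAATCAGA) matches the top strand at positions 119–130; it acts as a forward primer.
Primer B's reverse complement is AATTCGCTA, matching the top strand at positions 177–185; it acts as a reverse primer.
The 3' ends face each other across positions 119–185, giving a 67 bp product.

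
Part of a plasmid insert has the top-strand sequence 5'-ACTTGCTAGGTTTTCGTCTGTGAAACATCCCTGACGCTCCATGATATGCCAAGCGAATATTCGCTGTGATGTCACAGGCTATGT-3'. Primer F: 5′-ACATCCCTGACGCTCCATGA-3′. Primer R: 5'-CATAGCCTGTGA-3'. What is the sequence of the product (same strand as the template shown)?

5'-ACATCCCTGACGCTCCATGATATGCCAAGCGAATATTCGCTGTGATGTCACAGGCTATG-3'

Forward primer ACATCCCTGACGCTCCATGA is found on the top strand at positions 25–44.
Taking the reverse complement of CATAGCCTGTGA gives TCACAGGCTATG, found at positions 72–83 on the template; the primer anneals here to the top strand with its 3' end pointing upstream.
The product is the template from position 25 through 83 (59 bp).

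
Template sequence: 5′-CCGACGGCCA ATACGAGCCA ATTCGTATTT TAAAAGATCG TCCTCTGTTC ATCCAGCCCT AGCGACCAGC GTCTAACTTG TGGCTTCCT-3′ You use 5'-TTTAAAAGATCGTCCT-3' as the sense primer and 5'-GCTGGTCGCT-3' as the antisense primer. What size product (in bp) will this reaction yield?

42 bp

Forward primer TTTAAAAGATCGTCCT is found on the top strand at positions 29–44.
Reverse complement of the reverse primer: AGCGACCAGC. This occurs on the top strand at positions 61–70.
Amplicon spans positions 29–70: 42 bp.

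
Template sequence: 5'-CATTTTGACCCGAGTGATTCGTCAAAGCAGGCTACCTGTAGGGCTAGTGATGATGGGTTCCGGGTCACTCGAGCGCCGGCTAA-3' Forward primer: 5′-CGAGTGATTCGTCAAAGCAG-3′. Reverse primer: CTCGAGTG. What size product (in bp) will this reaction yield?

63 bp

Scanning the template, CGAGTGATTCGTCAAAGCAG occurs at positions 11–30; this primer anneals to the bottom strand there with its 3' end pointing downstream.
Reverse complement of the reverse primer: CACTCGAG. This occurs on the top strand at positions 66–73.
Amplicon spans positions 11–73: 63 bp.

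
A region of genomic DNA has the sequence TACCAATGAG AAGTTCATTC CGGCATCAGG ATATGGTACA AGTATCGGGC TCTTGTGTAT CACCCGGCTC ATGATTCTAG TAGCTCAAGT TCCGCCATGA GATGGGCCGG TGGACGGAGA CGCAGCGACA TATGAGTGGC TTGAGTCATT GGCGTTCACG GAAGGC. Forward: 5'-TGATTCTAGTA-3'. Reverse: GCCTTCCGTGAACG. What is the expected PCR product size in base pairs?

95 bp

Scanning the template, TGATTCTAGTA occurs at positions 72–82; this primer anneals to the bottom strand there with its 3' end pointing downstream.
The reverse primer's reverse complement is CGTTCACGGAAGGC, which matches the template at positions 153–166.
Product length = (reverse-primer end) − (forward-primer start) + 1 = 166 − 72 + 1 = 95 bp.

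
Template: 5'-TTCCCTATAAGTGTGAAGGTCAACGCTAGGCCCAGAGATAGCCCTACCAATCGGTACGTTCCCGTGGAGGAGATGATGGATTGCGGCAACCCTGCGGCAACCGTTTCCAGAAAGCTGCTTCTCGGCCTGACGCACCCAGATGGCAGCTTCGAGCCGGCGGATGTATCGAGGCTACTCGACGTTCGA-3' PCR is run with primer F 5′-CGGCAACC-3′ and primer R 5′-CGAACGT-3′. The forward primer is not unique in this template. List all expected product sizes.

102 bp, 91 bp

The forward primer CGGCAACC matches the top strand at positions 84–91, 95–102.
The reverse primer's reverse complement is ACGTTCG, matching at positions 179–185.
Each forward site pairs with the reverse site to give a product ending at position 185: sizes 102, 91 bp.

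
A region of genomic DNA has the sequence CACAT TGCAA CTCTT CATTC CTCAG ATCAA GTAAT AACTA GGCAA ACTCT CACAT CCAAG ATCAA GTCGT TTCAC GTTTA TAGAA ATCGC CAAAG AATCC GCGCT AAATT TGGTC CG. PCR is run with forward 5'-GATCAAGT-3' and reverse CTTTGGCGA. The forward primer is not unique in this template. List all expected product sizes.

The forward primer GATCAAGT matches the top strand at positions 25–32, 60–67.
The reverse primer's reverse complement is TCGCCAAAG, matching at positions 87–95.
Each forward site pairs with the reverse site to give a product ending at position 95: sizes 71, 36 bp.

71 bp, 36 bp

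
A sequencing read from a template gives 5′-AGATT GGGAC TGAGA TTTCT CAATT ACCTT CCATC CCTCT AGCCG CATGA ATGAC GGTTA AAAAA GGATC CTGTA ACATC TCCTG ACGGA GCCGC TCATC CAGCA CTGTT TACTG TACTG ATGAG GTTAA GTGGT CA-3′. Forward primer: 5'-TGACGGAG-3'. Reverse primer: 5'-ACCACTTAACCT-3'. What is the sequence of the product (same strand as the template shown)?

Forward primer TGACGGAG is found on the top strand at positions 84–91.
Reverse complement of the reverse primer: AGGTTAAGTGGT. This occurs on the top strand at positions 124–135.
The product is the template from position 84 through 135 (52 bp).

5'-TGACGGAGCCGCTCATCCAGCACTGTTTACTGTACTGATGAGGTTAAGTGGT-3'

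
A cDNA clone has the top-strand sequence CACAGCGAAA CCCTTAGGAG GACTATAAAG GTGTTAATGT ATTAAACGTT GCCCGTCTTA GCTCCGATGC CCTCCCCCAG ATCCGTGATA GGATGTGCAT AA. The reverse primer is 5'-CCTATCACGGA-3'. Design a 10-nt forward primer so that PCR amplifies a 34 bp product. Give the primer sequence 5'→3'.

5'-TAGCTCCGAT-3'

The reverse primer's reverse complement TCCGTGATAGG matches the template at positions 82–92, so the product ends at position 92.
A 34 bp product then starts at position 92 − 34 + 1 = 59.
The forward primer is identical to the top strand there: TAGCTCCGAT.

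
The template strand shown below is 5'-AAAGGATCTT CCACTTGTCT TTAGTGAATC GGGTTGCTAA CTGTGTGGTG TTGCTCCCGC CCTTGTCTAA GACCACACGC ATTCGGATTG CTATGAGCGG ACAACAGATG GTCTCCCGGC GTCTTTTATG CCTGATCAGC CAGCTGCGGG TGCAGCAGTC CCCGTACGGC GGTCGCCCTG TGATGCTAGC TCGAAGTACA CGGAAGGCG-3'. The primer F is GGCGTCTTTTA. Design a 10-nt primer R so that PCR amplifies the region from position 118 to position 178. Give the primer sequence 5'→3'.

5'-GGGCGACCGC-3'

The product's 3' end on the top strand is position 178.
The reverse primer anneals to the top strand over positions 169–178, i.e. to GCGGTCGCCC.
Its sequence written 5'→3' is the reverse complement: GGGCGACCGC.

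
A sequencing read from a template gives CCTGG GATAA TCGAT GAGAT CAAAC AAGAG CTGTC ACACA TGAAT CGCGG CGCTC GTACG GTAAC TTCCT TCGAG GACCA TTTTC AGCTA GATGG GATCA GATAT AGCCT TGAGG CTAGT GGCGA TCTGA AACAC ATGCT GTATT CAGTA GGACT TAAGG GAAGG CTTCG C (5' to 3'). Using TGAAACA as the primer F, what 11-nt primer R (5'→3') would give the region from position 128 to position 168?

5'-AAGCCTTCCCT-3'

The product's 3' end on the top strand is position 168.
The reverse primer anneals to the top strand over positions 158–168, i.e. to AGGGAAGGCTT.
Its sequence written 5'→3' is the reverse complement: AAGCCTTCCCT.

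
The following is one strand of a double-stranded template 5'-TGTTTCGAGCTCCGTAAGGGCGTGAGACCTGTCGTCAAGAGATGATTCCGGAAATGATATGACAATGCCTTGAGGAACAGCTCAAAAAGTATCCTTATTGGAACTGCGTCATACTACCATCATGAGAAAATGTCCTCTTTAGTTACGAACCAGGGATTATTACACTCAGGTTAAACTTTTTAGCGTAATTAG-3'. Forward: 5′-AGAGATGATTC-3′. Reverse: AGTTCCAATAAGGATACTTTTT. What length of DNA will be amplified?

Scanning the template, AGAGATGATTC occurs at positions 38–48; this primer anneals to the bottom strand there with its 3' end pointing downstream.
The reverse primer's reverse complement is AAAAAGTATCCTTATTGGAACT, which matches the template at positions 84–105.
Product length = (reverse-primer end) − (forward-primer start) + 1 = 105 − 38 + 1 = 68 bp.

68 bp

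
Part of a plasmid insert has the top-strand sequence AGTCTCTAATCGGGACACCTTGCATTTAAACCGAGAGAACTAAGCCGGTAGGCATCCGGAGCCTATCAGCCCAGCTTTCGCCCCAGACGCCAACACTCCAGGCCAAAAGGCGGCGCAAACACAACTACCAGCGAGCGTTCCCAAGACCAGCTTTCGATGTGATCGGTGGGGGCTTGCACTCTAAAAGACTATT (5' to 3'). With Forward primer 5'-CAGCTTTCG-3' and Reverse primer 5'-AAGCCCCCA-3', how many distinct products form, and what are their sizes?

The forward primer CAGCTTTCG matches the top strand at positions 72–80, 148–156.
The reverse primer's reverse complement is TGGGGGCTT, matching at positions 167–175.
Each forward site pairs with the reverse site to give a product ending at position 175: sizes 104, 28 bp.

Two products: 104 bp, 28 bp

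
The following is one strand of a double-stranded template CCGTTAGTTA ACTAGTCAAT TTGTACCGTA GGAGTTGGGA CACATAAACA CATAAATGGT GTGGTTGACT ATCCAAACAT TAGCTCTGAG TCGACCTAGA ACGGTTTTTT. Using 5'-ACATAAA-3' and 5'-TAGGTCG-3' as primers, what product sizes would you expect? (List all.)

The forward primer ACATAAA matches the top strand at positions 42–48, 50–56.
The reverse primer's reverse complement is CGACCTA, matching at positions 92–98.
Each forward site pairs with the reverse site to give a product ending at position 98: sizes 57, 49 bp.

57 bp, 49 bp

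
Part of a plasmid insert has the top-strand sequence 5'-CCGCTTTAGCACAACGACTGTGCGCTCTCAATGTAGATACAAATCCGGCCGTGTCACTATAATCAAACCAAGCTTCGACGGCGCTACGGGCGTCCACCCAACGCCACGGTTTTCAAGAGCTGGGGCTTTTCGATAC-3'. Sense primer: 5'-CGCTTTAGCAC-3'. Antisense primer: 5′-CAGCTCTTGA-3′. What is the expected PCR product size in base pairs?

The forward primer matches the template at positions 2–12.
Taking the reverse complement of CAGCTCTTGA gives TCAAGAGCTG, found at positions 113–122 on the template; the primer anneals here to the top strand with its 3' end pointing upstream.
Amplicon spans positions 2–122: 121 bp.

121 bp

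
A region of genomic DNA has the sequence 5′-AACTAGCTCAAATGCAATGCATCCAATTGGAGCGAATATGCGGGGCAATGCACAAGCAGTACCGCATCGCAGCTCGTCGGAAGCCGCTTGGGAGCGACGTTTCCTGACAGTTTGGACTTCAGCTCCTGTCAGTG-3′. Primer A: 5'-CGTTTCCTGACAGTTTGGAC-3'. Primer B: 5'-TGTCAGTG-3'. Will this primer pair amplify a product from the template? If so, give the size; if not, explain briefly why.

Primer A (CGTTTCCTGACAGTTTGGAC) matches the top strand at positions 98–117 (3' end points downstream).
Primer B (TGTCAGTG) also matches the top strand directly, at positions 127–134 — its reverse complement CACTGACA is not present.
Both primers anneal to the bottom strand with 3' ends pointing the same way, so neither can prime synthesis back toward the other.

No product — both primers anneal to the same strand and extend in the same direction.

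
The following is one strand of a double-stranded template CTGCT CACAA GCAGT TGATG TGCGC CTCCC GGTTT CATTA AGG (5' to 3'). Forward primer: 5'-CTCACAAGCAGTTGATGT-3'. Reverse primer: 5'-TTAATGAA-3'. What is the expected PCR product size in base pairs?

Forward primer CTCACAAGCAGTTGATGT is found on the top strand at positions 4–21.
Taking the reverse complement of TTAATGAA gives TTCATTAA, found at positions 34–41 on the template; the primer anneals here to the top strand with its 3' end pointing upstream.
Product length = (reverse-primer end) − (forward-primer start) + 1 = 41 − 4 + 1 = 38 bp.

38 bp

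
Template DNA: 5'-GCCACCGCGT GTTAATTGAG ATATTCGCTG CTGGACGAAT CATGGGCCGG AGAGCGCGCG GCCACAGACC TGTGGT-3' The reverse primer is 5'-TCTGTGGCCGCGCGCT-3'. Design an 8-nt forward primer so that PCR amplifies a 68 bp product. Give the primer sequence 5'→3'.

The reverse primer's reverse complement AGCGCGCGGCCACAGA matches the template at positions 53–68, so the product ends at position 68.
A 68 bp product then starts at position 68 − 68 + 1 = 1.
The forward primer is identical to the top strand there: GCCACCGC.

5'-GCCACCGC-3'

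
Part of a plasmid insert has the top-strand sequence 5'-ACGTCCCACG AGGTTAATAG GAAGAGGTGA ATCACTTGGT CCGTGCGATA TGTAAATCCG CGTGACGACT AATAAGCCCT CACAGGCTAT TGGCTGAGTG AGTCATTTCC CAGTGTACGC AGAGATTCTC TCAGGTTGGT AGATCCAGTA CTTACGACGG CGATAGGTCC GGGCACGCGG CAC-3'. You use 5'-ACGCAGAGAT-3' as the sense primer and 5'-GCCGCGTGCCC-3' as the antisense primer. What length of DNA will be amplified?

65 bp

Forward primer ACGCAGAGAT is found on the top strand at positions 117–126.
Reverse complement of the reverse primer: GGGCACGCGGC. This occurs on the top strand at positions 171–181.
Product length = (reverse-primer end) − (forward-primer start) + 1 = 181 − 117 + 1 = 65 bp.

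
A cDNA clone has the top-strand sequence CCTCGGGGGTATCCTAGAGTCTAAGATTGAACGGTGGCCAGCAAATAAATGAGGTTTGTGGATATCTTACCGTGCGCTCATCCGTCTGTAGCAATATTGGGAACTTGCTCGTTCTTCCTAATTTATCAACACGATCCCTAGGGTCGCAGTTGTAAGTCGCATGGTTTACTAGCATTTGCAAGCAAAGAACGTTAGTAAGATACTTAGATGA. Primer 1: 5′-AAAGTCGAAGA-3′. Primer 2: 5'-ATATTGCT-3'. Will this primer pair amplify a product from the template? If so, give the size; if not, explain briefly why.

Primer 1 (AAAGTCGAAGA) does not match the top strand, and its reverse complement TCTTCGACTTT does not match either.
With no annealing site for primer 1, no amplification occurs.

No product — primer 1 has no binding site in the template.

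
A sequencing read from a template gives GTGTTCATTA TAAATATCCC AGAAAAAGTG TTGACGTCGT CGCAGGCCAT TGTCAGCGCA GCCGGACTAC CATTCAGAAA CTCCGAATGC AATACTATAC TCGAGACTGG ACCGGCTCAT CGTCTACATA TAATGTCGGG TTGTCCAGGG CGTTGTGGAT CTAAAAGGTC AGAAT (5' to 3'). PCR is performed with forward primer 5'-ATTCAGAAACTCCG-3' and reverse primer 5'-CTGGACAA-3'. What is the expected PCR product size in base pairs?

77 bp

Scanning the template, ATTCAGAAACTCCG occurs at positions 72–85; this primer anneals to the bottom strand there with its 3' end pointing downstream.
Taking the reverse complement of CTGGACAA gives TTGTCCAG, found at positions 141–148 on the template; the primer anneals here to the top strand with its 3' end pointing upstream.
Amplicon spans positions 72–148: 77 bp.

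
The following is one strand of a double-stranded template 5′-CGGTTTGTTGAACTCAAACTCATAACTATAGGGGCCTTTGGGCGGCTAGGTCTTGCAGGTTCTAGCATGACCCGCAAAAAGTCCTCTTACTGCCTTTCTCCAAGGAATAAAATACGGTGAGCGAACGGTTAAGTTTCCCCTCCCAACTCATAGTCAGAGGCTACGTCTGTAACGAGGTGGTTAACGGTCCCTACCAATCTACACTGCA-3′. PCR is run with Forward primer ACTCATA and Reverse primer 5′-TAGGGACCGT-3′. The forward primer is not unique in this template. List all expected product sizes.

The forward primer ACTCATA matches the top strand at positions 18–24, 146–152.
The reverse primer's reverse complement is ACGGTCCCTA, matching at positions 184–193.
Each forward site pairs with the reverse site to give a product ending at position 193: sizes 176, 48 bp.

176 bp, 48 bp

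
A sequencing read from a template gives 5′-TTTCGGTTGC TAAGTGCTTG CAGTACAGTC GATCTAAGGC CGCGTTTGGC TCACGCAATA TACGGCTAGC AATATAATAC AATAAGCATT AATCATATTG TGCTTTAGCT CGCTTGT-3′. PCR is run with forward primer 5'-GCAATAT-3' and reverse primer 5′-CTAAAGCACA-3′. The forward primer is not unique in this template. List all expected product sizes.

The forward primer GCAATAT matches the top strand at positions 55–61, 69–75.
The reverse primer's reverse complement is TGTGCTTTAG, matching at positions 99–108.
Each forward site pairs with the reverse site to give a product ending at position 108: sizes 54, 40 bp.

54 bp, 40 bp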